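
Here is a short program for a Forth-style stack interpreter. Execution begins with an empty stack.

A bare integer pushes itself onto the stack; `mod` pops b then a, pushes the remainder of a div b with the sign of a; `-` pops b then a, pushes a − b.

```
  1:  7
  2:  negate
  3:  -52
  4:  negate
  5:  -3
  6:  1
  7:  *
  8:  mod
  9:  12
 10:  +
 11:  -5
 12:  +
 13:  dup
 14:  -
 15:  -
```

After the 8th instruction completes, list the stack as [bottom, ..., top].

7       7
negate  -7
-52     -7 -52
negate  -7 52
-3      -7 52 -3
1       -7 52 -3 1
*       -7 52 -3
mod     -7 1

[-7, 1]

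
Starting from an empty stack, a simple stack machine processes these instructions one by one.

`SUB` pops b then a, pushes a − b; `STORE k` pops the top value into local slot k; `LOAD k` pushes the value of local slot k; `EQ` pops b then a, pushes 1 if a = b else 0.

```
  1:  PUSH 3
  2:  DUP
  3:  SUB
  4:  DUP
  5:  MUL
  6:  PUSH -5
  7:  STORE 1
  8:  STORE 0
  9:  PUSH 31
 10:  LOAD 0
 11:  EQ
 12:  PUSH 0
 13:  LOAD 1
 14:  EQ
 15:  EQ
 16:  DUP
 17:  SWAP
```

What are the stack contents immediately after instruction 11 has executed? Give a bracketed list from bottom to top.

PUSH 3  → [3]
DUP     → [3, 3]
SUB     → [0]
DUP     → [0, 0]
MUL     → [0]
PUSH -5 → [0, -5]
STORE 1 → [0]
STORE 0 → []
PUSH 31 → [31]
LOAD 0  → [31, 0]
EQ      → [0]

[0]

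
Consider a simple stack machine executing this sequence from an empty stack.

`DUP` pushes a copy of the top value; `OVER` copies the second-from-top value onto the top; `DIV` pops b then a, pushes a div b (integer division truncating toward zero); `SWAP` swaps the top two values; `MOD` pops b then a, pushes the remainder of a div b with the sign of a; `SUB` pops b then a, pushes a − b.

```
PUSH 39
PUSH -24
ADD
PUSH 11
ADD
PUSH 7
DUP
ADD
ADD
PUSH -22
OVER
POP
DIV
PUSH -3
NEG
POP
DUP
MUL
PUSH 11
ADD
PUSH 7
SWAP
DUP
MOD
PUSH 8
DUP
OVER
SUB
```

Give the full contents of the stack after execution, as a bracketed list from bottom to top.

[7, 0, 8, 0]

PUSH 39  -> [39]
PUSH -24 -> [39, -24]
ADD      -> [15]
PUSH 11  -> [15, 11]
ADD      -> [26]
PUSH 7   -> [26, 7]
DUP      -> [26, 7, 7]
ADD      -> [26, 14]
ADD      -> [40]
PUSH -22 -> [40, -22]
OVER     -> [40, -22, 40]
POP      -> [40, -22]
DIV      -> [-1]
PUSH -3  -> [-1, -3]
NEG      -> [-1, 3]
POP      -> [-1]
DUP      -> [-1, -1]
MUL      -> [1]
PUSH 11  -> [1, 11]
ADD      -> [12]
PUSH 7   -> [12, 7]
SWAP     -> [7, 12]
DUP      -> [7, 12, 12]
MOD      -> [7, 0]
PUSH 8   -> [7, 0, 8]
DUP      -> [7, 0, 8, 8]
OVER     -> [7, 0, 8, 8, 8]
SUB      -> [7, 0, 8, 0]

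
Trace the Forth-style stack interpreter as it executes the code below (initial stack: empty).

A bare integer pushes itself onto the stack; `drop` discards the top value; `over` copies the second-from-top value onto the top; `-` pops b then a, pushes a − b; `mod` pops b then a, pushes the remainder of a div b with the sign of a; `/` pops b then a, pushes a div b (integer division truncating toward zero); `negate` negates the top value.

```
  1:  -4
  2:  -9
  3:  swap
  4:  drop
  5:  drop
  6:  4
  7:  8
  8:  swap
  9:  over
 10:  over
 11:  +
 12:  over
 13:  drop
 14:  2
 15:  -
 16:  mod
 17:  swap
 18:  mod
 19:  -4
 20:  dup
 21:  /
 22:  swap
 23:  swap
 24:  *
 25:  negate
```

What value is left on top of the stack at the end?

-4

-4     -> [-4]
-9     -> [-4, -9]
swap   -> [-9, -4]
drop   -> [-9]
drop   -> []
4      -> [4]
8      -> [4, 8]
swap   -> [8, 4]
over   -> [8, 4, 8]
over   -> [8, 4, 8, 4]
+      -> [8, 4, 12]
over   -> [8, 4, 12, 4]
drop   -> [8, 4, 12]
2      -> [8, 4, 12, 2]
-      -> [8, 4, 10]
mod    -> [8, 4]
swap   -> [4, 8]
mod    -> [4]
-4     -> [4, -4]
dup    -> [4, -4, -4]
/      -> [4, 1]
swap   -> [1, 4]
swap   -> [4, 1]
*      -> [4]
negate -> [-4]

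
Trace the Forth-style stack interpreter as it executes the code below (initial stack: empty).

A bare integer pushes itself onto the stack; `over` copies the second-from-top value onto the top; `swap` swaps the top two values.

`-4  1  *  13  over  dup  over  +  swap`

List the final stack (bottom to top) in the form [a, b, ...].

-4   → [-4]
1    → [-4, 1]
*    → [-4]
13   → [-4, 13]
over → [-4, 13, -4]
dup  → [-4, 13, -4, -4]
over → [-4, 13, -4, -4, -4]
+    → [-4, 13, -4, -8]
swap → [-4, 13, -8, -4]

[-4, 13, -8, -4]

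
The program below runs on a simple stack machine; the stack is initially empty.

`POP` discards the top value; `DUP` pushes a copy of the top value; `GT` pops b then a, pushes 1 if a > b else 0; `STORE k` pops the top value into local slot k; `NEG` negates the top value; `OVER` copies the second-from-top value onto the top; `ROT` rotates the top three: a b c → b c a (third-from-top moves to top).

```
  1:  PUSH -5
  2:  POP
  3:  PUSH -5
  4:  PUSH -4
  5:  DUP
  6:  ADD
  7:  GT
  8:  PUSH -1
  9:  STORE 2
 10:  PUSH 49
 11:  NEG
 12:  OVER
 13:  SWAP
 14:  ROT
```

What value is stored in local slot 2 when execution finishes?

-1

PUSH -5 -> [-5]
POP     -> []
PUSH -5 -> [-5]
PUSH -4 -> [-5, -4]
DUP     -> [-5, -4, -4]
ADD     -> [-5, -8]
GT      -> [1]
PUSH -1 -> [1, -1]
STORE 2 -> [1]
PUSH 49 -> [1, 49]
NEG     -> [1, -49]
OVER    -> [1, -49, 1]
SWAP    -> [1, 1, -49]
ROT     -> [1, -49, 1]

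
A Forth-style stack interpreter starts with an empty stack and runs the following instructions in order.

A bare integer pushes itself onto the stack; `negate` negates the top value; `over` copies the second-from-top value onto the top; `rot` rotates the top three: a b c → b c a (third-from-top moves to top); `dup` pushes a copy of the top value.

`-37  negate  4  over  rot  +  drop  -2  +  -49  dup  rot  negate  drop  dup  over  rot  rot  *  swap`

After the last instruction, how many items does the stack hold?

-37     -37
negate  37
4       37 4
over    37 4 37
rot     4 37 37
+       4 74
drop    4
-2      4 -2
+       2
-49     2 -49
dup     2 -49 -49
rot     -49 -49 2
negate  -49 -49 -2
drop    -49 -49
dup     -49 -49 -49
over    -49 -49 -49 -49
rot     -49 -49 -49 -49
rot     -49 -49 -49 -49
*       -49 -49 2401
swap    -49 2401 -49

3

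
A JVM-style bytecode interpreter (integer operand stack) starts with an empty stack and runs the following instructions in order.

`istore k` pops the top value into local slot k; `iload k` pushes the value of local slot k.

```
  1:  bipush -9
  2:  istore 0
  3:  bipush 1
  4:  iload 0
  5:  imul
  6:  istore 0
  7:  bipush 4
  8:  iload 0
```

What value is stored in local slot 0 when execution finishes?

-9

bipush -9  -9
istore 0   (empty)
bipush 1   1
iload 0    1 -9
imul       -9
istore 0   (empty)
bipush 4   4
iload 0    4 -9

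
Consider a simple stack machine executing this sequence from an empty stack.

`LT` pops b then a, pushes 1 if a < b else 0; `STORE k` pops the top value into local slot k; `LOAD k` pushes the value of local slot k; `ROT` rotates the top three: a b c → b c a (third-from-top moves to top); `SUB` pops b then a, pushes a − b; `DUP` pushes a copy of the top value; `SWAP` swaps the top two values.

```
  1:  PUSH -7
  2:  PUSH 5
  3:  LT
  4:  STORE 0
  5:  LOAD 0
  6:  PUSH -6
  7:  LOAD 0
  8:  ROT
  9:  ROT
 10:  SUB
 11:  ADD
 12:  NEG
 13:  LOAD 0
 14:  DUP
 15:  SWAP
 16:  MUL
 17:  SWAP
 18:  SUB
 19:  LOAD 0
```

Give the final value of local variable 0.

1

PUSH -7 → -7
PUSH 5  → -7 5
LT      → 1
STORE 0 → (empty)
LOAD 0  → 1
PUSH -6 → 1 -6
LOAD 0  → 1 -6 1
ROT     → -6 1 1
ROT     → 1 1 -6
SUB     → 1 7
ADD     → 8
NEG     → -8
LOAD 0  → -8 1
DUP     → -8 1 1
SWAP    → -8 1 1
MUL     → -8 1
SWAP    → 1 -8
SUB     → 9
LOAD 0  → 9 1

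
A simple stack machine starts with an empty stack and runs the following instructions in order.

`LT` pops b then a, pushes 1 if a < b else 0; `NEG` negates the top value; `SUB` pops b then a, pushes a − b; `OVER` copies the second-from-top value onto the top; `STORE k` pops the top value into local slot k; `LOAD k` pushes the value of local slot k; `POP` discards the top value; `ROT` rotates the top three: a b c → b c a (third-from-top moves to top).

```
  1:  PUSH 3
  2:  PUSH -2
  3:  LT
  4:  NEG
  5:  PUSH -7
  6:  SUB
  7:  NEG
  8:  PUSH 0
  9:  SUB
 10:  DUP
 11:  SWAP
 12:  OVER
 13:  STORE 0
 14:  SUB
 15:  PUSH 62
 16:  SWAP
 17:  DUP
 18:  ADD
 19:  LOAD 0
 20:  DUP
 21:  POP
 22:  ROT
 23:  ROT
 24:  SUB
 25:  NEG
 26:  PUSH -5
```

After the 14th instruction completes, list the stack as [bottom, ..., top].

[0]

PUSH 3  → 3
PUSH -2 → 3 -2
LT      → 0
NEG     → 0
PUSH -7 → 0 -7
SUB     → 7
NEG     → -7
PUSH 0  → -7 0
SUB     → -7
DUP     → -7 -7
SWAP    → -7 -7
OVER    → -7 -7 -7
STORE 0 → -7 -7
SUB     → 0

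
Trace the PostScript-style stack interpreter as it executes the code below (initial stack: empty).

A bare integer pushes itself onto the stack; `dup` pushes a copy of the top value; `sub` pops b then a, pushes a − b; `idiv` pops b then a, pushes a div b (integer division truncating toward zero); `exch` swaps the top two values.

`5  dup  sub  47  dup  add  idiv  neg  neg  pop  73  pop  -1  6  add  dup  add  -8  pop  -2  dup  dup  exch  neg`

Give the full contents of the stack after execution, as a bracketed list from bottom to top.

5     5
dup   5 5
sub   0
47    0 47
dup   0 47 47
add   0 94
idiv  0
neg   0
neg   0
pop   (empty)
73    73
pop   (empty)
-1    -1
6     -1 6
add   5
dup   5 5
add   10
-8    10 -8
pop   10
-2    10 -2
dup   10 -2 -2
dup   10 -2 -2 -2
exch  10 -2 -2 -2
neg   10 -2 -2 2

[10, -2, -2, 2]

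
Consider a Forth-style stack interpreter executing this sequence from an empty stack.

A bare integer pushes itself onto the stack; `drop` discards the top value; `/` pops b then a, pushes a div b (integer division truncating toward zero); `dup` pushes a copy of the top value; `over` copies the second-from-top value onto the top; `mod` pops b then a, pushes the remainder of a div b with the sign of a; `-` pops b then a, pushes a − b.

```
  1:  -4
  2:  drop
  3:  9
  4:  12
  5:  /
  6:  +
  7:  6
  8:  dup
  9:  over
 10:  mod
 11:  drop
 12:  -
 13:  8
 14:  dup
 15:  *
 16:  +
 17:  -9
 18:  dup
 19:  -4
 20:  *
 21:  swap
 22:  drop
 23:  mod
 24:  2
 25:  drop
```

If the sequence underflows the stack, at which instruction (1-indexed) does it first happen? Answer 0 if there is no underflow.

6

-4   -> [-4]
drop -> []
9    -> [9]
12   -> [9, 12]
/    -> [0]
+  — needs 2 operands, stack has 1 → underflow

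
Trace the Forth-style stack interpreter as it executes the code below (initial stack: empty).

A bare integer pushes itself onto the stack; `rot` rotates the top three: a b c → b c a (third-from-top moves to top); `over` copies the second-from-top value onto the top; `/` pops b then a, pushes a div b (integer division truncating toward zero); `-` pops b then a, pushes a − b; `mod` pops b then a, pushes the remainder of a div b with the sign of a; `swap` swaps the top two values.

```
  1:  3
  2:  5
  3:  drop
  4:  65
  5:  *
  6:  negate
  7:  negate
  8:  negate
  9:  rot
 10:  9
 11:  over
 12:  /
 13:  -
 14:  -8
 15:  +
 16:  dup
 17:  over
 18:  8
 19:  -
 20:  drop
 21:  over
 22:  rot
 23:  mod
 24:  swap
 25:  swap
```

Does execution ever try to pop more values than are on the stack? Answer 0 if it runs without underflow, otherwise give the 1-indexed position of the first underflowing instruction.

9

3      -> [3]
5      -> [3, 5]
drop   -> [3]
65     -> [3, 65]
*      -> [195]
negate -> [-195]
negate -> [195]
negate -> [-195]
rot  — needs 3 operands, stack has 1 → underflow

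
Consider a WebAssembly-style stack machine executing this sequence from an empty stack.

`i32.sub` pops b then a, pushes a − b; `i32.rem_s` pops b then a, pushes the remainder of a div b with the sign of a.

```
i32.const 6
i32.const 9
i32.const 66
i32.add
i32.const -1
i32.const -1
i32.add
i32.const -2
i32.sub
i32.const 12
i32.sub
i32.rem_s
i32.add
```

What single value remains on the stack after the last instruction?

i32.const 6  → [6]
i32.const 9  → [6, 9]
i32.const 66 → [6, 9, 66]
i32.add      → [6, 75]
i32.const -1 → [6, 75, -1]
i32.const -1 → [6, 75, -1, -1]
i32.add      → [6, 75, -2]
i32.const -2 → [6, 75, -2, -2]
i32.sub      → [6, 75, 0]
i32.const 12 → [6, 75, 0, 12]
i32.sub      → [6, 75, -12]
i32.rem_s    → [6, 3]
i32.add      → [9]

9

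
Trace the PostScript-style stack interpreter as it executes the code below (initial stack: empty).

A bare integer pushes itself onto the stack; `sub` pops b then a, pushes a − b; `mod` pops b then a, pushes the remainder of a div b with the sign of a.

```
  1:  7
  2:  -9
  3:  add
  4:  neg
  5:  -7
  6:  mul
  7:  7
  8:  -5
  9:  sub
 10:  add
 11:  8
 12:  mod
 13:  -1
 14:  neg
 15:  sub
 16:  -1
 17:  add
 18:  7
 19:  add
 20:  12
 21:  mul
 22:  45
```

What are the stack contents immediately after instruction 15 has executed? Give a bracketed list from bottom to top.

[-3]

7    [7]
-9   [7, -9]
add  [-2]
neg  [2]
-7   [2, -7]
mul  [-14]
7    [-14, 7]
-5   [-14, 7, -5]
sub  [-14, 12]
add  [-2]
8    [-2, 8]
mod  [-2]
-1   [-2, -1]
neg  [-2, 1]
sub  [-3]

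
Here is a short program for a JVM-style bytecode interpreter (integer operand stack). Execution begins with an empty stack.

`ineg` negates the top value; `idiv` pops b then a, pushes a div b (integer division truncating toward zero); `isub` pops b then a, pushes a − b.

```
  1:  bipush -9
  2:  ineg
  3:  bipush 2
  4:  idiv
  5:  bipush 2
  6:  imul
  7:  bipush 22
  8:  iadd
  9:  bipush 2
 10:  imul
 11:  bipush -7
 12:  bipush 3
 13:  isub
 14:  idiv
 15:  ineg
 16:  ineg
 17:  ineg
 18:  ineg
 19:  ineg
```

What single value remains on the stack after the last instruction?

6

bipush -9 -> [-9]
ineg      -> [9]
bipush 2  -> [9, 2]
idiv      -> [4]
bipush 2  -> [4, 2]
imul      -> [8]
bipush 22 -> [8, 22]
iadd      -> [30]
bipush 2  -> [30, 2]
imul      -> [60]
bipush -7 -> [60, -7]
bipush 3  -> [60, -7, 3]
isub      -> [60, -10]
idiv      -> [-6]
ineg      -> [6]
ineg      -> [-6]
ineg      -> [6]
ineg      -> [-6]
ineg      -> [6]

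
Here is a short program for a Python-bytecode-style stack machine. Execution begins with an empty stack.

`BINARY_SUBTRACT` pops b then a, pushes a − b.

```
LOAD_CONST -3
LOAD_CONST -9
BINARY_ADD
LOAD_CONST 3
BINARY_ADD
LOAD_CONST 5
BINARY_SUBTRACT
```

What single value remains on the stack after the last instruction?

LOAD_CONST -3   -> -3
LOAD_CONST -9   -> -3 -9
BINARY_ADD      -> -12
LOAD_CONST 3    -> -12 3
BINARY_ADD      -> -9
LOAD_CONST 5    -> -9 5
BINARY_SUBTRACT -> -14

-14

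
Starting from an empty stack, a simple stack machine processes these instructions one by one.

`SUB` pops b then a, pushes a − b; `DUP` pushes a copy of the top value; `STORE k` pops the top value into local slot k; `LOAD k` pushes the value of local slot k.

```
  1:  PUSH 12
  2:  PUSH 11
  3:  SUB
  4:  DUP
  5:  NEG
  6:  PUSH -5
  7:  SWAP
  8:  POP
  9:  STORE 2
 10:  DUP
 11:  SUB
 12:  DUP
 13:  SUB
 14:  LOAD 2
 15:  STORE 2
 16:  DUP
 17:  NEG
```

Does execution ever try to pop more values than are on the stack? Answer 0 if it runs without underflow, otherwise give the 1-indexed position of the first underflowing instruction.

0

PUSH 12 → [12]
PUSH 11 → [12, 11]
SUB     → [1]
DUP     → [1, 1]
NEG     → [1, -1]
PUSH -5 → [1, -1, -5]
SWAP    → [1, -5, -1]
POP     → [1, -5]
STORE 2 → [1]
DUP     → [1, 1]
SUB     → [0]
DUP     → [0, 0]
SUB     → [0]
LOAD 2  → [0, -5]
STORE 2 → [0]
DUP     → [0, 0]
NEG     → [0, 0]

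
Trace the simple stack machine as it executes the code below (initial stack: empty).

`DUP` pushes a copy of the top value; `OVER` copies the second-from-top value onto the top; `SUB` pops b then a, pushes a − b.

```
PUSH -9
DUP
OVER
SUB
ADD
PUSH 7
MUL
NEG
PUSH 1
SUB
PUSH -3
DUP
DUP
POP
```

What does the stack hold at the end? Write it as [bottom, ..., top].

[62, -3, -3]

PUSH -9 -> [-9]
DUP     -> [-9, -9]
OVER    -> [-9, -9, -9]
SUB     -> [-9, 0]
ADD     -> [-9]
PUSH 7  -> [-9, 7]
MUL     -> [-63]
NEG     -> [63]
PUSH 1  -> [63, 1]
SUB     -> [62]
PUSH -3 -> [62, -3]
DUP     -> [62, -3, -3]
DUP     -> [62, -3, -3, -3]
POP     -> [62, -3, -3]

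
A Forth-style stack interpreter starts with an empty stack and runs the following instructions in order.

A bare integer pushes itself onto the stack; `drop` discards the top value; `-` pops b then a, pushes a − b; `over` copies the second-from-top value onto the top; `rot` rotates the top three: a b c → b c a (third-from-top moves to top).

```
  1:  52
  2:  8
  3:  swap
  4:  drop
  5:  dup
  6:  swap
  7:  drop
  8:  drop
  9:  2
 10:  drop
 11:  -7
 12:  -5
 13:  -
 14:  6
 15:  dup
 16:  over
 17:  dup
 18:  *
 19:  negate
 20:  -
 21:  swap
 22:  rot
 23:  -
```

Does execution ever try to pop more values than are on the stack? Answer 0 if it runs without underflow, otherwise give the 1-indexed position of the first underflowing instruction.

0

52      [52]
8       [52, 8]
swap    [8, 52]
drop    [8]
dup     [8, 8]
swap    [8, 8]
drop    [8]
drop    []
2       [2]
drop    []
-7      [-7]
-5      [-7, -5]
-       [-2]
6       [-2, 6]
dup     [-2, 6, 6]
over    [-2, 6, 6, 6]
dup     [-2, 6, 6, 6, 6]
*       [-2, 6, 6, 36]
negate  [-2, 6, 6, -36]
-       [-2, 6, 42]
swap    [-2, 42, 6]
rot     [42, 6, -2]
-       [42, 8]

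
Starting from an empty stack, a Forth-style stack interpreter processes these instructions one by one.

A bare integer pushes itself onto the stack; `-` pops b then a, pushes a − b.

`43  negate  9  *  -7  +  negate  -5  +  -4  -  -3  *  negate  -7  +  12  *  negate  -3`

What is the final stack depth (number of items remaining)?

2

43     : 43
negate : -43
9      : -43 9
*      : -387
-7     : -387 -7
+      : -394
negate : 394
-5     : 394 -5
+      : 389
-4     : 389 -4
-      : 393
-3     : 393 -3
*      : -1179
negate : 1179
-7     : 1179 -7
+      : 1172
12     : 1172 12
*      : 14064
negate : -14064
-3     : -14064 -3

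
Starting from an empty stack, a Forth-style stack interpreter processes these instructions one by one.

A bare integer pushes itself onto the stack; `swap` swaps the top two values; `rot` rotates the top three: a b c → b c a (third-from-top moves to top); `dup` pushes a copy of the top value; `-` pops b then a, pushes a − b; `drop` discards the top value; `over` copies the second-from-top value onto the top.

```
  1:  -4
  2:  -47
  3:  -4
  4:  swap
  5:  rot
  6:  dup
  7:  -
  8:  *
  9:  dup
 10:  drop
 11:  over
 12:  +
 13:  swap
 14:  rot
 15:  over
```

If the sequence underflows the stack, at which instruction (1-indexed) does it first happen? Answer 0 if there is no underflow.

-4   : [-4]
-47  : [-4, -47]
-4   : [-4, -47, -4]
swap : [-4, -4, -47]
rot  : [-4, -47, -4]
dup  : [-4, -47, -4, -4]
-    : [-4, -47, 0]
*    : [-4, 0]
dup  : [-4, 0, 0]
drop : [-4, 0]
over : [-4, 0, -4]
+    : [-4, -4]
swap : [-4, -4]
rot  — needs 3 operands, stack has 2 → underflow

14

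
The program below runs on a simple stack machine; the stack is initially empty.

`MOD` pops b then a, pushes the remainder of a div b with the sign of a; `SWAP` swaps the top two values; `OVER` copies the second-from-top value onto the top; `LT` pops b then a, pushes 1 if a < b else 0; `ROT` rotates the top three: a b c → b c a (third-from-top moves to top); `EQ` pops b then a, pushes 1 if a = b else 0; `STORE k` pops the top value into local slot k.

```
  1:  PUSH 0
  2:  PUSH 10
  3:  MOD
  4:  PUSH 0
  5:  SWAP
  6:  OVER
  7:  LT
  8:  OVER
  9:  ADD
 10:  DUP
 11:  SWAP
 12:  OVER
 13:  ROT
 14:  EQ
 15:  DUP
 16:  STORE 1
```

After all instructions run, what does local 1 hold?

PUSH 0  → [0]
PUSH 10 → [0, 10]
MOD     → [0]
PUSH 0  → [0, 0]
SWAP    → [0, 0]
OVER    → [0, 0, 0]
LT      → [0, 0]
OVER    → [0, 0, 0]
ADD     → [0, 0]
DUP     → [0, 0, 0]
SWAP    → [0, 0, 0]
OVER    → [0, 0, 0, 0]
ROT     → [0, 0, 0, 0]
EQ      → [0, 0, 1]
DUP     → [0, 0, 1, 1]
STORE 1 → [0, 0, 1]

1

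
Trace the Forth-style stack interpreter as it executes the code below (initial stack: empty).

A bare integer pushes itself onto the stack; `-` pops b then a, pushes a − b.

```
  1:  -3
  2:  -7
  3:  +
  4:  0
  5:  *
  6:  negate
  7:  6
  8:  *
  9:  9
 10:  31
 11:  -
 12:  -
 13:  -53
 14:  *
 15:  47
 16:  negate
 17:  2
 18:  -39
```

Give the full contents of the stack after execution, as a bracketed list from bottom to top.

[-1166, -47, 2, -39]

-3     → -3
-7     → -3 -7
+      → -10
0      → -10 0
*      → 0
negate → 0
6      → 0 6
*      → 0
9      → 0 9
31     → 0 9 31
-      → 0 -22
-      → 22
-53    → 22 -53
*      → -1166
47     → -1166 47
negate → -1166 -47
2      → -1166 -47 2
-39    → -1166 -47 2 -39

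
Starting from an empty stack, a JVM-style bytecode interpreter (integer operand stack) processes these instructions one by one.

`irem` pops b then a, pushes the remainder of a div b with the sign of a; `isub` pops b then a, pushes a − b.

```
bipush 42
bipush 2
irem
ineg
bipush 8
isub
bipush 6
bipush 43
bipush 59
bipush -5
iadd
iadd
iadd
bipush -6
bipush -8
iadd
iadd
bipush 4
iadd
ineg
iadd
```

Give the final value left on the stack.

-101

bipush 42  42
bipush 2   42 2
irem       0
ineg       0
bipush 8   0 8
isub       -8
bipush 6   -8 6
bipush 43  -8 6 43
bipush 59  -8 6 43 59
bipush -5  -8 6 43 59 -5
iadd       -8 6 43 54
iadd       -8 6 97
iadd       -8 103
bipush -6  -8 103 -6
bipush -8  -8 103 -6 -8
iadd       -8 103 -14
iadd       -8 89
bipush 4   -8 89 4
iadd       -8 93
ineg       -8 -93
iadd       -101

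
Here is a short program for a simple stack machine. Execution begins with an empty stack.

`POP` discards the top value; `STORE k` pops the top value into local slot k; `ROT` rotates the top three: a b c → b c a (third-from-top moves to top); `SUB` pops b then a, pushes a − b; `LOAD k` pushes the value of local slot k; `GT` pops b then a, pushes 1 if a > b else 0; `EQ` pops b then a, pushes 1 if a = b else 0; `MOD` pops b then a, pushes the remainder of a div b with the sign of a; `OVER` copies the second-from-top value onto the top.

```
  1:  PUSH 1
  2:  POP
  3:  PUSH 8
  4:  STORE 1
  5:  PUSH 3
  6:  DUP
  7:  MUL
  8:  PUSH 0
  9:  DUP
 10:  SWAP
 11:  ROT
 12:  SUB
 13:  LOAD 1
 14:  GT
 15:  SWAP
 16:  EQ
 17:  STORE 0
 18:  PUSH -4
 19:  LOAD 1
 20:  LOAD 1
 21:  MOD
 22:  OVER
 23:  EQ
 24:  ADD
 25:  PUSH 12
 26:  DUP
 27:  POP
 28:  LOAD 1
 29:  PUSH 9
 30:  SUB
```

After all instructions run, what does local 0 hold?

PUSH 1  : [1]
POP     : []
PUSH 8  : [8]
STORE 1 : []
PUSH 3  : [3]
DUP     : [3, 3]
MUL     : [9]
PUSH 0  : [9, 0]
DUP     : [9, 0, 0]
SWAP    : [9, 0, 0]
ROT     : [0, 0, 9]
SUB     : [0, -9]
LOAD 1  : [0, -9, 8]
GT      : [0, 0]
SWAP    : [0, 0]
EQ      : [1]
STORE 0 : []
PUSH -4 : [-4]
LOAD 1  : [-4, 8]
LOAD 1  : [-4, 8, 8]
MOD     : [-4, 0]
OVER    : [-4, 0, -4]
EQ      : [-4, 0]
ADD     : [-4]
PUSH 12 : [-4, 12]
DUP     : [-4, 12, 12]
POP     : [-4, 12]
LOAD 1  : [-4, 12, 8]
PUSH 9  : [-4, 12, 8, 9]
SUB     : [-4, 12, -1]

1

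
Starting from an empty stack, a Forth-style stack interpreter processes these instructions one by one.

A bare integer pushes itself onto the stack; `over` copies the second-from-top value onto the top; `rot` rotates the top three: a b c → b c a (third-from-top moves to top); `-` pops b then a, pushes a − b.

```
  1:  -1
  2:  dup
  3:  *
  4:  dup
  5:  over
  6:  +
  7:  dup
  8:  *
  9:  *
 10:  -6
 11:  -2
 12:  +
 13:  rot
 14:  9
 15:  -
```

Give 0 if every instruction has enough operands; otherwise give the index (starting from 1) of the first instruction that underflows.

13

-1   → -1
dup  → -1 -1
*    → 1
dup  → 1 1
over → 1 1 1
+    → 1 2
dup  → 1 2 2
*    → 1 4
*    → 4
-6   → 4 -6
-2   → 4 -6 -2
+    → 4 -8
rot  — needs 3 operands, stack has 2 → underflow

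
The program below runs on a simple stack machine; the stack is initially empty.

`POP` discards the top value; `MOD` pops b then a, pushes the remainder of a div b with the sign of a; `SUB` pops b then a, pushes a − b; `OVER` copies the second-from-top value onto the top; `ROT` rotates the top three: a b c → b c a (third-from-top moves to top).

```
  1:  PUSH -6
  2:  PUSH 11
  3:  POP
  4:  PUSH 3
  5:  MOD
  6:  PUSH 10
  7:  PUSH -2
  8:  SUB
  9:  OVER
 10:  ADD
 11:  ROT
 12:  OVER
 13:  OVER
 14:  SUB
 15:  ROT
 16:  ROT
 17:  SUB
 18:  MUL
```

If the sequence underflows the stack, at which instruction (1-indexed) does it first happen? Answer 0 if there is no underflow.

11

PUSH -6 : -6
PUSH 11 : -6 11
POP     : -6
PUSH 3  : -6 3
MOD     : 0
PUSH 10 : 0 10
PUSH -2 : 0 10 -2
SUB     : 0 12
OVER    : 0 12 0
ADD     : 0 12
ROT  — needs 3 operands, stack has 2 → underflow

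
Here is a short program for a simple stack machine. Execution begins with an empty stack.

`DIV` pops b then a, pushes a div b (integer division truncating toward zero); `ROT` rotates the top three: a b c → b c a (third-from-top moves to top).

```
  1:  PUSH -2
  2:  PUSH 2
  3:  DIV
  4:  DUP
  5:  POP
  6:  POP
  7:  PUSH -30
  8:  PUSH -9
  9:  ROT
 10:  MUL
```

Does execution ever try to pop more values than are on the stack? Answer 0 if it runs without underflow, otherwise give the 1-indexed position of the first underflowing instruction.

9

PUSH -2  : -2
PUSH 2   : -2 2
DIV      : -1
DUP      : -1 -1
POP      : -1
POP      : (empty)
PUSH -30 : -30
PUSH -9  : -30 -9
ROT  — needs 3 operands, stack has 2 → underflow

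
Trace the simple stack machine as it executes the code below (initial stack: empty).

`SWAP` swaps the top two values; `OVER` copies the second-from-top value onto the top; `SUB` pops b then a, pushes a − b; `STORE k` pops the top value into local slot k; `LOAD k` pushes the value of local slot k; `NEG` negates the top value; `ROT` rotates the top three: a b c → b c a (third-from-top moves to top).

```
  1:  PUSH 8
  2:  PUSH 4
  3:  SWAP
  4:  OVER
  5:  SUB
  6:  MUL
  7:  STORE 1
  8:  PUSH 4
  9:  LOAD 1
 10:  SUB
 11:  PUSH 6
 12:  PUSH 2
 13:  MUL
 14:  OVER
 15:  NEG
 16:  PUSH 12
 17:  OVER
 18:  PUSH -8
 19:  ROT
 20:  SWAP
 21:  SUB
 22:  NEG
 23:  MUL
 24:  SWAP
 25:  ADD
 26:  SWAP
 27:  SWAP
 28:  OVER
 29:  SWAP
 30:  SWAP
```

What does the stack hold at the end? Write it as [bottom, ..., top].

[-12, 12, -228, 12]

PUSH 8  -> [8]
PUSH 4  -> [8, 4]
SWAP    -> [4, 8]
OVER    -> [4, 8, 4]
SUB     -> [4, 4]
MUL     -> [16]
STORE 1 -> []
PUSH 4  -> [4]
LOAD 1  -> [4, 16]
SUB     -> [-12]
PUSH 6  -> [-12, 6]
PUSH 2  -> [-12, 6, 2]
MUL     -> [-12, 12]
OVER    -> [-12, 12, -12]
NEG     -> [-12, 12, 12]
PUSH 12 -> [-12, 12, 12, 12]
OVER    -> [-12, 12, 12, 12, 12]
PUSH -8 -> [-12, 12, 12, 12, 12, -8]
ROT     -> [-12, 12, 12, 12, -8, 12]
SWAP    -> [-12, 12, 12, 12, 12, -8]
SUB     -> [-12, 12, 12, 12, 20]
NEG     -> [-12, 12, 12, 12, -20]
MUL     -> [-12, 12, 12, -240]
SWAP    -> [-12, 12, -240, 12]
ADD     -> [-12, 12, -228]
SWAP    -> [-12, -228, 12]
SWAP    -> [-12, 12, -228]
OVER    -> [-12, 12, -228, 12]
SWAP    -> [-12, 12, 12, -228]
SWAP    -> [-12, 12, -228, 12]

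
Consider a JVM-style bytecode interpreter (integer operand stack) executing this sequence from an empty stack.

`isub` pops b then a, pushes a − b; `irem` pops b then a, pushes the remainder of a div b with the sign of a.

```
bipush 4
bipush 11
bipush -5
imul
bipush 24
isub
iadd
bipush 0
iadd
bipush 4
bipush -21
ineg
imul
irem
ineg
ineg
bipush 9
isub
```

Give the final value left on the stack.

-84

bipush 4    4
bipush 11   4 11
bipush -5   4 11 -5
imul        4 -55
bipush 24   4 -55 24
isub        4 -79
iadd        -75
bipush 0    -75 0
iadd        -75
bipush 4    -75 4
bipush -21  -75 4 -21
ineg        -75 4 21
imul        -75 84
irem        -75
ineg        75
ineg        -75
bipush 9    -75 9
isub        -84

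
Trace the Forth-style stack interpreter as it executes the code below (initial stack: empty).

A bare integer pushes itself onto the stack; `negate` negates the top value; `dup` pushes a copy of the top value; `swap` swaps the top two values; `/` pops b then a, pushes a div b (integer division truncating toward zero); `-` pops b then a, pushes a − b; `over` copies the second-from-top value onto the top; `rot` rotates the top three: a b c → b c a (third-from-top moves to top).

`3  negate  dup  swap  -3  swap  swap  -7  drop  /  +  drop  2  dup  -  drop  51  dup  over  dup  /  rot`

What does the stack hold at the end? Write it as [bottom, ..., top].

3      : 3
negate : -3
dup    : -3 -3
swap   : -3 -3
-3     : -3 -3 -3
swap   : -3 -3 -3
swap   : -3 -3 -3
-7     : -3 -3 -3 -7
drop   : -3 -3 -3
/      : -3 1
+      : -2
drop   : (empty)
2      : 2
dup    : 2 2
-      : 0
drop   : (empty)
51     : 51
dup    : 51 51
over   : 51 51 51
dup    : 51 51 51 51
/      : 51 51 1
rot    : 51 1 51

[51, 1, 51]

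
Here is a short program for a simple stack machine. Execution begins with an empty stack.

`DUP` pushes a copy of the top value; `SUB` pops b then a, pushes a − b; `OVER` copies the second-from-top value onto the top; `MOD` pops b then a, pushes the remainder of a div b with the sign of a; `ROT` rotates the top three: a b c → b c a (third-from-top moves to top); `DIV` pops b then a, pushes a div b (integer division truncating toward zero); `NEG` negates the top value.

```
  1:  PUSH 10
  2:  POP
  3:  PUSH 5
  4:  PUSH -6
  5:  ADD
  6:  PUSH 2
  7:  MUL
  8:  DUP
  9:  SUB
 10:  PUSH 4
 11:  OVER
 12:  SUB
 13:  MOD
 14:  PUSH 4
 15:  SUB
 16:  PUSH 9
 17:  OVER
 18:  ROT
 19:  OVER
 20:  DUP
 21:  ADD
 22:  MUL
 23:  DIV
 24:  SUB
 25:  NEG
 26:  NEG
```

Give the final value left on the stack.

9

PUSH 10 → 10
POP     → (empty)
PUSH 5  → 5
PUSH -6 → 5 -6
ADD     → -1
PUSH 2  → -1 2
MUL     → -2
DUP     → -2 -2
SUB     → 0
PUSH 4  → 0 4
OVER    → 0 4 0
SUB     → 0 4
MOD     → 0
PUSH 4  → 0 4
SUB     → -4
PUSH 9  → -4 9
OVER    → -4 9 -4
ROT     → 9 -4 -4
OVER    → 9 -4 -4 -4
DUP     → 9 -4 -4 -4 -4
ADD     → 9 -4 -4 -8
MUL     → 9 -4 32
DIV     → 9 0
SUB     → 9
NEG     → -9
NEG     → 9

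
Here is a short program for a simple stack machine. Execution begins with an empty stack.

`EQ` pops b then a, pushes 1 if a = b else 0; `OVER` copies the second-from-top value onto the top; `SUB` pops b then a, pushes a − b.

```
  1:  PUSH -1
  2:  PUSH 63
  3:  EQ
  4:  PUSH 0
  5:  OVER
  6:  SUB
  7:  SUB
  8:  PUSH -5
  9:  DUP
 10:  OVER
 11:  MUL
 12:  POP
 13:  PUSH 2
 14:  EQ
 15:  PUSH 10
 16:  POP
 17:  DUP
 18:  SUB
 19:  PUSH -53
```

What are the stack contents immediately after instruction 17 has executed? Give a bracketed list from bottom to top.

[0, 0, 0]

PUSH -1 -> -1
PUSH 63 -> -1 63
EQ      -> 0
PUSH 0  -> 0 0
OVER    -> 0 0 0
SUB     -> 0 0
SUB     -> 0
PUSH -5 -> 0 -5
DUP     -> 0 -5 -5
OVER    -> 0 -5 -5 -5
MUL     -> 0 -5 25
POP     -> 0 -5
PUSH 2  -> 0 -5 2
EQ      -> 0 0
PUSH 10 -> 0 0 10
POP     -> 0 0
DUP     -> 0 0 0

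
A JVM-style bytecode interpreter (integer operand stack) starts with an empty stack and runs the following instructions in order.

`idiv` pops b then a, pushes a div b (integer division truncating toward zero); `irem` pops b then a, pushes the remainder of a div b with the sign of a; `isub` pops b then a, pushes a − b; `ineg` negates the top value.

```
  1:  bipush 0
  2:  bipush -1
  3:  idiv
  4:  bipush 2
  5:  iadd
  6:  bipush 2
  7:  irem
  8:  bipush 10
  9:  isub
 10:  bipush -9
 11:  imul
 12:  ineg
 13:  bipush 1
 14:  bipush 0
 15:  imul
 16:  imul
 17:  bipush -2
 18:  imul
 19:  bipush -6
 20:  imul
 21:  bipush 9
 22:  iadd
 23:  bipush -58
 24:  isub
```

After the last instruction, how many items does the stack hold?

bipush 0   : [0]
bipush -1  : [0, -1]
idiv       : [0]
bipush 2   : [0, 2]
iadd       : [2]
bipush 2   : [2, 2]
irem       : [0]
bipush 10  : [0, 10]
isub       : [-10]
bipush -9  : [-10, -9]
imul       : [90]
ineg       : [-90]
bipush 1   : [-90, 1]
bipush 0   : [-90, 1, 0]
imul       : [-90, 0]
imul       : [0]
bipush -2  : [0, -2]
imul       : [0]
bipush -6  : [0, -6]
imul       : [0]
bipush 9   : [0, 9]
iadd       : [9]
bipush -58 : [9, -58]
isub       : [67]

1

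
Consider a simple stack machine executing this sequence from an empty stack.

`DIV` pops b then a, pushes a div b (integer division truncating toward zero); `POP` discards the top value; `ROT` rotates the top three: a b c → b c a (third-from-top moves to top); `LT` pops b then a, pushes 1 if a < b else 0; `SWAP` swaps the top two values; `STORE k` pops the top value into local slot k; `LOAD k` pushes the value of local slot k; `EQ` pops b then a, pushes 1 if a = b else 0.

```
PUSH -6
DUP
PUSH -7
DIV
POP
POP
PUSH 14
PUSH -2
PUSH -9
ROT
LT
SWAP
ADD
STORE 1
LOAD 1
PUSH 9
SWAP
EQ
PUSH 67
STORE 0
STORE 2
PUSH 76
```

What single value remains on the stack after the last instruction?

76

PUSH -6  -6
DUP      -6 -6
PUSH -7  -6 -6 -7
DIV      -6 0
POP      -6
POP      (empty)
PUSH 14  14
PUSH -2  14 -2
PUSH -9  14 -2 -9
ROT      -2 -9 14
LT       -2 1
SWAP     1 -2
ADD      -1
STORE 1  (empty)
LOAD 1   -1
PUSH 9   -1 9
SWAP     9 -1
EQ       0
PUSH 67  0 67
STORE 0  0
STORE 2  (empty)
PUSH 76  76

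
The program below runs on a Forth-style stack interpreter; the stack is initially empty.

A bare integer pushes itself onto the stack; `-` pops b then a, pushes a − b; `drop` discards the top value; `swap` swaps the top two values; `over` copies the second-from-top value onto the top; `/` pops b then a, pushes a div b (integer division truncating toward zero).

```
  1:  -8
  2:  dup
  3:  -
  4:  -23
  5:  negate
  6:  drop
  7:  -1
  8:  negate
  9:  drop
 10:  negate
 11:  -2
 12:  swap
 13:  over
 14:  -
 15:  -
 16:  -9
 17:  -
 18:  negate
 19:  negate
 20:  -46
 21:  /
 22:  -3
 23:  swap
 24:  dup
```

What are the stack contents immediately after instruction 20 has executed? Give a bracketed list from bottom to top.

[5, -46]

-8      -8
dup     -8 -8
-       0
-23     0 -23
negate  0 23
drop    0
-1      0 -1
negate  0 1
drop    0
negate  0
-2      0 -2
swap    -2 0
over    -2 0 -2
-       -2 2
-       -4
-9      -4 -9
-       5
negate  -5
negate  5
-46     5 -46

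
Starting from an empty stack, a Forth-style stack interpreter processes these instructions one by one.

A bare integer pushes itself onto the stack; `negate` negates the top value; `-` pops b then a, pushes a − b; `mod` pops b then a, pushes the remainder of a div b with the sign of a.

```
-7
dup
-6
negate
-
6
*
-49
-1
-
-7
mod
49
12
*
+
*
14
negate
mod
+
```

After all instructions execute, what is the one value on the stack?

-15

-7     -> [-7]
dup    -> [-7, -7]
-6     -> [-7, -7, -6]
negate -> [-7, -7, 6]
-      -> [-7, -13]
6      -> [-7, -13, 6]
*      -> [-7, -78]
-49    -> [-7, -78, -49]
-1     -> [-7, -78, -49, -1]
-      -> [-7, -78, -48]
-7     -> [-7, -78, -48, -7]
mod    -> [-7, -78, -6]
49     -> [-7, -78, -6, 49]
12     -> [-7, -78, -6, 49, 12]
*      -> [-7, -78, -6, 588]
+      -> [-7, -78, 582]
*      -> [-7, -45396]
14     -> [-7, -45396, 14]
negate -> [-7, -45396, -14]
mod    -> [-7, -8]
+      -> [-15]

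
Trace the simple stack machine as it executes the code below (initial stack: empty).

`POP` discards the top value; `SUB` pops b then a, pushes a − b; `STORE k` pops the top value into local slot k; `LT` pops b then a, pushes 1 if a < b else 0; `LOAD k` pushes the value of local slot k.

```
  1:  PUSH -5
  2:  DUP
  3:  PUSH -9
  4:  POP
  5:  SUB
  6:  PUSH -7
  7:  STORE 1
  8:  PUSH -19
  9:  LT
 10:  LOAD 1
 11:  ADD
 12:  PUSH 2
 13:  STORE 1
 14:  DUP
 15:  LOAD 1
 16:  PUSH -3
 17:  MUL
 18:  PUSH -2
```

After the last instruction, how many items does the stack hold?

PUSH -5  → -5
DUP      → -5 -5
PUSH -9  → -5 -5 -9
POP      → -5 -5
SUB      → 0
PUSH -7  → 0 -7
STORE 1  → 0
PUSH -19 → 0 -19
LT       → 0
LOAD 1   → 0 -7
ADD      → -7
PUSH 2   → -7 2
STORE 1  → -7
DUP      → -7 -7
LOAD 1   → -7 -7 2
PUSH -3  → -7 -7 2 -3
MUL      → -7 -7 -6
PUSH -2  → -7 -7 -6 -2

4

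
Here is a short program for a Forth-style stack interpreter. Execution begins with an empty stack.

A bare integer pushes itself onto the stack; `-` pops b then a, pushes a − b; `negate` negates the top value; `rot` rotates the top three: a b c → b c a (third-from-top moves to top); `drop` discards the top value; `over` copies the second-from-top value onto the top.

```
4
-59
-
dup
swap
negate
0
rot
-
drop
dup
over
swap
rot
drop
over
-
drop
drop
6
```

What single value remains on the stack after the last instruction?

4      -> 4
-59    -> 4 -59
-      -> 63
dup    -> 63 63
swap   -> 63 63
negate -> 63 -63
0      -> 63 -63 0
rot    -> -63 0 63
-      -> -63 -63
drop   -> -63
dup    -> -63 -63
over   -> -63 -63 -63
swap   -> -63 -63 -63
rot    -> -63 -63 -63
drop   -> -63 -63
over   -> -63 -63 -63
-      -> -63 0
drop   -> -63
drop   -> (empty)
6      -> 6

6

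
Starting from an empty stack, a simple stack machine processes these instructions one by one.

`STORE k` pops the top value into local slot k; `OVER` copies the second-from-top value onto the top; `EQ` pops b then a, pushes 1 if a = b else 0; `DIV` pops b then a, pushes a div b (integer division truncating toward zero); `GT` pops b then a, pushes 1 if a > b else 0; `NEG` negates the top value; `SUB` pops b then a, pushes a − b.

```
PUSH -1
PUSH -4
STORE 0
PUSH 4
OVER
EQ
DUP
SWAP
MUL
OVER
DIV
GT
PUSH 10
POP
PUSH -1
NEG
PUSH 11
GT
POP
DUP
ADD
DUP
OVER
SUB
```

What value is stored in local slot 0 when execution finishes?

PUSH -1 : [-1]
PUSH -4 : [-1, -4]
STORE 0 : [-1]
PUSH 4  : [-1, 4]
OVER    : [-1, 4, -1]
EQ      : [-1, 0]
DUP     : [-1, 0, 0]
SWAP    : [-1, 0, 0]
MUL     : [-1, 0]
OVER    : [-1, 0, -1]
DIV     : [-1, 0]
GT      : [0]
PUSH 10 : [0, 10]
POP     : [0]
PUSH -1 : [0, -1]
NEG     : [0, 1]
PUSH 11 : [0, 1, 11]
GT      : [0, 0]
POP     : [0]
DUP     : [0, 0]
ADD     : [0]
DUP     : [0, 0]
OVER    : [0, 0, 0]
SUB     : [0, 0]

-4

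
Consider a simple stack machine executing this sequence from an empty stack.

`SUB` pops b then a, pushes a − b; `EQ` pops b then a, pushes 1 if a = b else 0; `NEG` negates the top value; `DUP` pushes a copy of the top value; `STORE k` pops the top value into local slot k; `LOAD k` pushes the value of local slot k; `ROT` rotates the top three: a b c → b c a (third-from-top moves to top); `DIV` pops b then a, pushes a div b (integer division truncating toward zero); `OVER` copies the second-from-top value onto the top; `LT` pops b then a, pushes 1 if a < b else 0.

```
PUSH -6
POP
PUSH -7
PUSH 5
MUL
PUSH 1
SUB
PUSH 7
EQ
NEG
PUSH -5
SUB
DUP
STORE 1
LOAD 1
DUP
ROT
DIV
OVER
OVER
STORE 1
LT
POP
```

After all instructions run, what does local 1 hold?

PUSH -6 -> [-6]
POP     -> []
PUSH -7 -> [-7]
PUSH 5  -> [-7, 5]
MUL     -> [-35]
PUSH 1  -> [-35, 1]
SUB     -> [-36]
PUSH 7  -> [-36, 7]
EQ      -> [0]
NEG     -> [0]
PUSH -5 -> [0, -5]
SUB     -> [5]
DUP     -> [5, 5]
STORE 1 -> [5]
LOAD 1  -> [5, 5]
DUP     -> [5, 5, 5]
ROT     -> [5, 5, 5]
DIV     -> [5, 1]
OVER    -> [5, 1, 5]
OVER    -> [5, 1, 5, 1]
STORE 1 -> [5, 1, 5]
LT      -> [5, 1]
POP     -> [5]

1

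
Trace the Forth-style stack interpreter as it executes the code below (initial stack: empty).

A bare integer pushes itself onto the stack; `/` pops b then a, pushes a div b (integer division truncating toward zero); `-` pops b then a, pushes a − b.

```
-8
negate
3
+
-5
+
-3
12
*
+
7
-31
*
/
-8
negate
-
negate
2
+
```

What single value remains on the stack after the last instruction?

10

-8     : [-8]
negate : [8]
3      : [8, 3]
+      : [11]
-5     : [11, -5]
+      : [6]
-3     : [6, -3]
12     : [6, -3, 12]
*      : [6, -36]
+      : [-30]
7      : [-30, 7]
-31    : [-30, 7, -31]
*      : [-30, -217]
/      : [0]
-8     : [0, -8]
negate : [0, 8]
-      : [-8]
negate : [8]
2      : [8, 2]
+      : [10]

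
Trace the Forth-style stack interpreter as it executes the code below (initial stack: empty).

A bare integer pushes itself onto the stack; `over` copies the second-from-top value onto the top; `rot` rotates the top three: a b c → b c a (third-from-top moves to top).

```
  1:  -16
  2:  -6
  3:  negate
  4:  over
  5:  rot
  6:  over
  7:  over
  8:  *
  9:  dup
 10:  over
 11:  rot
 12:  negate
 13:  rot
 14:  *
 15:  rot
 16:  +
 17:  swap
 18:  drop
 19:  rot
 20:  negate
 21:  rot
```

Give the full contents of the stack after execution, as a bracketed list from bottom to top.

-16    -> [-16]
-6     -> [-16, -6]
negate -> [-16, 6]
over   -> [-16, 6, -16]
rot    -> [6, -16, -16]
over   -> [6, -16, -16, -16]
over   -> [6, -16, -16, -16, -16]
*      -> [6, -16, -16, 256]
dup    -> [6, -16, -16, 256, 256]
over   -> [6, -16, -16, 256, 256, 256]
rot    -> [6, -16, -16, 256, 256, 256]
negate -> [6, -16, -16, 256, 256, -256]
rot    -> [6, -16, -16, 256, -256, 256]
*      -> [6, -16, -16, 256, -65536]
rot    -> [6, -16, 256, -65536, -16]
+      -> [6, -16, 256, -65552]
swap   -> [6, -16, -65552, 256]
drop   -> [6, -16, -65552]
rot    -> [-16, -65552, 6]
negate -> [-16, -65552, -6]
rot    -> [-65552, -6, -16]

[-65552, -6, -16]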